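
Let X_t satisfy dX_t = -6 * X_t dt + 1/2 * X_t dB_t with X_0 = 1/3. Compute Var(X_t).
Var(X_t) = (exp(t/4) - 1)*exp(-12*t)/9

For GBM dX = mu X dt + sigma X dB with X_0 = x_0, apply Itô to Y = log X: dY = (mu - sigma^2/2) dt + sigma dB, so Y_t = log(x_0) + (mu - sigma^2/2) t + sigma B_t and hence X_t = x_0 * exp((mu - sigma^2/2) t + sigma B_t).
With mu = -6, sigma = 1/2, x_0 = 1/3, this gives:
  X_t = 1/3 * exp((-49/8) * t + (1/2) * B_t).
Since sigma*B_t ~ Normal(0, sigma^2 t), E[exp(sigma*B_t)] = exp(sigma^2 t / 2); so E[X_t] = x_0 * exp((mu - sigma^2/2) t) * exp(sigma^2 t / 2) = x_0 * exp(mu t) = exp(-6*t)/3.
Var(X_t) = E[X_t^2] - (E[X_t])^2 = x_0^2 * exp(2 mu t) * (exp(sigma^2 t) - 1) = (exp(t/4) - 1)*exp(-12*t)/9.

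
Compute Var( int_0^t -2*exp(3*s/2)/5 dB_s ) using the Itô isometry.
Var = 4*exp(3*t)/75 - 4/75

The Itô integral of a deterministic integrand f(s) has mean 0 because each increment f(s) * (B_{s+ds} - B_s) has mean 0. By the Itô isometry:
  Var( int_0^t f(s) dB_s ) = E[ (int_0^t f(s) dB_s)^2 ] = int_0^t f(s)^2 ds.
Here f(s) = -2*exp(3*s/2)/5, so f(s)^2 = 4*exp(3*s)/25. Integrate:
  int_0^t (4*exp(3*s)/25) ds = 4*exp(3*t)/75 - 4/75.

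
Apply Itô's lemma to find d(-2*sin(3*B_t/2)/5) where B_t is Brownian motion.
d(-2*sin(3*B_t/2)/5) = (9*sin(3*B_t/2)/20) dt + (-3*cos(3*B_t/2)/5) dB_t

Itô's formula for f(B_t) gives d f(B_t) = f'(B_t) dB_t + (1/2) f''(B_t) dt. Compute derivatives of f(x) = -2*sin(3*x/2)/5:
  f'(x)  = -3*cos(3*x/2)/5
  f''(x) = 9*sin(3*x/2)/10
Substitute x = B_t and multiply the f'' term by 1/2:
  drift     = (1/2) * (9*sin(3*x/2)/10) evaluated at B_t = 9*sin(3*B_t/2)/20
  diffusion = (-3*cos(3*x/2)/5) evaluated at B_t = -3*cos(3*B_t/2)/5
Therefore d(-2*sin(3*B_t/2)/5) = (9*sin(3*B_t/2)/20) dt + (-3*cos(3*B_t/2)/5) dB_t.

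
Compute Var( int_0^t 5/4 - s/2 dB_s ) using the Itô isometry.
Var = t*(4*t^2 - 30*t + 75)/48

The Itô integral of a deterministic integrand f(s) has mean 0 because each increment f(s) * (B_{s+ds} - B_s) has mean 0. By the Itô isometry:
  Var( int_0^t f(s) dB_s ) = E[ (int_0^t f(s) dB_s)^2 ] = int_0^t f(s)^2 ds.
Here f(s) = 5/4 - s/2, so f(s)^2 = (2*s - 5)^2/16. Integrate:
  int_0^t ((2*s - 5)^2/16) ds = t*(4*t^2 - 30*t + 75)/48.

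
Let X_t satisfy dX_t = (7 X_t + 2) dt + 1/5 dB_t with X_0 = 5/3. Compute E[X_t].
E[X_t] = 41*exp(7*t)/21 - 2/7

Taking expectations and using E[dB_t] = 0, the mean m(t) = E[X_t] satisfies the ODE m'(t) = a m(t) + b with m(0) = x_0. With a = 7, b = 2, x_0 = 5/3, the solution is
  m(t) = x_0 * exp(a t) + (b/a) * (exp(a t) - 1)
       = (5/3) * exp(7 t) + (2/7) * (exp(7 t) - 1)
       = 41*exp(7*t)/21 - 2/7.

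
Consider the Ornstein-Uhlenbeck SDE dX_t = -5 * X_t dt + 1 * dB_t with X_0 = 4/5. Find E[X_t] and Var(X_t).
E[X_t] = 4*exp(-5*t)/5; Var(X_t) = 1/10 - exp(-10*t)/10

The OU SDE dX = -theta X dt + sigma dB admits the integrating factor exp(theta t): d(exp(theta t) X_t) = sigma exp(theta t) dB_t. Integrating from 0 to t:
  X_t = x_0 * exp(-theta t) + sigma * int_0^t exp(-theta (t-s)) dB_s.
The Itô integral has mean 0 and (by the Itô isometry) variance sigma^2 * int_0^t exp(-2 theta (t - s)) ds = sigma^2 * (1 - exp(-2 theta t)) / (2 theta).
With theta = 5, sigma = 1, x_0 = 4/5:
  E[X_t] = 4/5 * exp(-5 t) = 4*exp(-5*t)/5
  Var(X_t) = (1)^2 * (1 - exp(-2*5 t)) / (2 * 5) = 1/10 - exp(-10*t)/10.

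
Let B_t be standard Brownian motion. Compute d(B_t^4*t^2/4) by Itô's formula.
d(B_t^4*t^2/4) = (B_t^2*t*(B_t^2 + 3*t)/2) dt + (B_t^3*t^2) dB_t

Itô's formula for f(t, x): d f(t, B_t) = (f_t + (1/2) f_xx) dt + f_x dB_t. Compute partials of f(t, x) = t^2*x^4/4:
  f_t(t,x)  = t*x^4/2
  f_x(t,x)  = t^2*x^3
  f_xx(t,x) = 3*t^2*x^2
Assemble drift = f_t + (1/2) f_xx = t*x^2*(3*t + x^2)/2 and diffusion = f_x = t^2*x^3. Substituting x = B_t:
  d(B_t^4*t^2/4) = (B_t^2*t*(B_t^2 + 3*t)/2) dt + (B_t^3*t^2) dB_t.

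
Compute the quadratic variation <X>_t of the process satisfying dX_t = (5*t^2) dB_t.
<X>_t = 5*t^5

For an Itô process dX_t = a(t) dt + b(t) dB_t, the quadratic variation is <X>_t = int_0^t b(s)^2 ds (the drift term does not contribute). Here b(s) = 5*s^2, so
  b(s)^2 = 25*s^4.
Integrating from 0 to t:
  <X>_t = int_0^t (25*s^4) ds = 5*t^5.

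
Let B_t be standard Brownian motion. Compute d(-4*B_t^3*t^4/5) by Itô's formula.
d(-4*B_t^3*t^4/5) = (4*B_t*t^3*(-4*B_t^2 - 3*t)/5) dt + (-12*B_t^2*t^4/5) dB_t

Itô's formula for f(t, x): d f(t, B_t) = (f_t + (1/2) f_xx) dt + f_x dB_t. Compute partials of f(t, x) = -4*t^4*x^3/5:
  f_t(t,x)  = -16*t^3*x^3/5
  f_x(t,x)  = -12*t^4*x^2/5
  f_xx(t,x) = -24*t^4*x/5
Assemble drift = f_t + (1/2) f_xx = 4*t^3*x*(-3*t - 4*x^2)/5 and diffusion = f_x = -12*t^4*x^2/5. Substituting x = B_t:
  d(-4*B_t^3*t^4/5) = (4*B_t*t^3*(-4*B_t^2 - 3*t)/5) dt + (-12*B_t^2*t^4/5) dB_t.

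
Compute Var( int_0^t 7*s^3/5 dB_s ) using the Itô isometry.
Var = 7*t^7/25

The Itô integral of a deterministic integrand f(s) has mean 0 because each increment f(s) * (B_{s+ds} - B_s) has mean 0. By the Itô isometry:
  Var( int_0^t f(s) dB_s ) = E[ (int_0^t f(s) dB_s)^2 ] = int_0^t f(s)^2 ds.
Here f(s) = 7*s^3/5, so f(s)^2 = 49*s^6/25. Integrate:
  int_0^t (49*s^6/25) ds = 7*t^7/25.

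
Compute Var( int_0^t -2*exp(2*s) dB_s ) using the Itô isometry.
Var = exp(4*t) - 1

The Itô integral of a deterministic integrand f(s) has mean 0 because each increment f(s) * (B_{s+ds} - B_s) has mean 0. By the Itô isometry:
  Var( int_0^t f(s) dB_s ) = E[ (int_0^t f(s) dB_s)^2 ] = int_0^t f(s)^2 ds.
Here f(s) = -2*exp(2*s), so f(s)^2 = 4*exp(4*s). Integrate:
  int_0^t (4*exp(4*s)) ds = exp(4*t) - 1.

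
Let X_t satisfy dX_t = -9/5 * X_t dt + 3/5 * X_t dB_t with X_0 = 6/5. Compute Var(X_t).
Var(X_t) = (36*exp(9*t/25) - 36)*exp(-18*t/5)/25

For GBM dX = mu X dt + sigma X dB with X_0 = x_0, apply Itô to Y = log X: dY = (mu - sigma^2/2) dt + sigma dB, so Y_t = log(x_0) + (mu - sigma^2/2) t + sigma B_t and hence X_t = x_0 * exp((mu - sigma^2/2) t + sigma B_t).
With mu = -9/5, sigma = 3/5, x_0 = 6/5, this gives:
  X_t = 6/5 * exp((-99/50) * t + (3/5) * B_t).
Since sigma*B_t ~ Normal(0, sigma^2 t), E[exp(sigma*B_t)] = exp(sigma^2 t / 2); so E[X_t] = x_0 * exp((mu - sigma^2/2) t) * exp(sigma^2 t / 2) = x_0 * exp(mu t) = 6*exp(-9*t/5)/5.
Var(X_t) = E[X_t^2] - (E[X_t])^2 = x_0^2 * exp(2 mu t) * (exp(sigma^2 t) - 1) = (36*exp(9*t/25) - 36)*exp(-18*t/5)/25.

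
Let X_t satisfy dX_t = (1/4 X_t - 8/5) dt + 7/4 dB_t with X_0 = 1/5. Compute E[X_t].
E[X_t] = 32/5 - 31*exp(t/4)/5

Taking expectations and using E[dB_t] = 0, the mean m(t) = E[X_t] satisfies the ODE m'(t) = a m(t) + b with m(0) = x_0. With a = 1/4, b = -8/5, x_0 = 1/5, the solution is
  m(t) = x_0 * exp(a t) + (b/a) * (exp(a t) - 1)
       = (1/5) * exp((1/4) t) + ((-8/5)/(1/4)) * (exp((1/4) t) - 1)
       = 32/5 - 31*exp(t/4)/5.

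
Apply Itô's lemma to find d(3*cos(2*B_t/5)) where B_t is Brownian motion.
d(3*cos(2*B_t/5)) = (-6*cos(2*B_t/5)/25) dt + (-6*sin(2*B_t/5)/5) dB_t

Itô's formula for f(B_t) gives d f(B_t) = f'(B_t) dB_t + (1/2) f''(B_t) dt. Compute derivatives of f(x) = 3*cos(2*x/5):
  f'(x)  = -6*sin(2*x/5)/5
  f''(x) = -12*cos(2*x/5)/25
Substitute x = B_t and multiply the f'' term by 1/2:
  drift     = (1/2) * (-12*cos(2*x/5)/25) evaluated at B_t = -6*cos(2*B_t/5)/25
  diffusion = (-6*sin(2*x/5)/5) evaluated at B_t = -6*sin(2*B_t/5)/5
Therefore d(3*cos(2*B_t/5)) = (-6*cos(2*B_t/5)/25) dt + (-6*sin(2*B_t/5)/5) dB_t.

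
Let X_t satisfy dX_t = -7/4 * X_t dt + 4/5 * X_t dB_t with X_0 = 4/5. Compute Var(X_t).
Var(X_t) = (16*exp(16*t/25) - 16)*exp(-7*t/2)/25

For GBM dX = mu X dt + sigma X dB with X_0 = x_0, apply Itô to Y = log X: dY = (mu - sigma^2/2) dt + sigma dB, so Y_t = log(x_0) + (mu - sigma^2/2) t + sigma B_t and hence X_t = x_0 * exp((mu - sigma^2/2) t + sigma B_t).
With mu = -7/4, sigma = 4/5, x_0 = 4/5, this gives:
  X_t = 4/5 * exp((-207/100) * t + (4/5) * B_t).
Since sigma*B_t ~ Normal(0, sigma^2 t), E[exp(sigma*B_t)] = exp(sigma^2 t / 2); so E[X_t] = x_0 * exp((mu - sigma^2/2) t) * exp(sigma^2 t / 2) = x_0 * exp(mu t) = 4*exp(-7*t/4)/5.
Var(X_t) = E[X_t^2] - (E[X_t])^2 = x_0^2 * exp(2 mu t) * (exp(sigma^2 t) - 1) = (16*exp(16*t/25) - 16)*exp(-7*t/2)/25.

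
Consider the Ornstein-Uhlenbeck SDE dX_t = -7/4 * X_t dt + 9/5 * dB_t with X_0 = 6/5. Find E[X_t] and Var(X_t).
E[X_t] = 6*exp(-7*t/4)/5; Var(X_t) = 162/175 - 162*exp(-7*t/2)/175

The OU SDE dX = -theta X dt + sigma dB admits the integrating factor exp(theta t): d(exp(theta t) X_t) = sigma exp(theta t) dB_t. Integrating from 0 to t:
  X_t = x_0 * exp(-theta t) + sigma * int_0^t exp(-theta (t-s)) dB_s.
The Itô integral has mean 0 and (by the Itô isometry) variance sigma^2 * int_0^t exp(-2 theta (t - s)) ds = sigma^2 * (1 - exp(-2 theta t)) / (2 theta).
With theta = 7/4, sigma = 9/5, x_0 = 6/5:
  E[X_t] = 6/5 * exp(-7/4 t) = 6*exp(-7*t/4)/5
  Var(X_t) = (9/5)^2 * (1 - exp(-2*7/4 t)) / (2 * 7/4) = 162/175 - 162*exp(-7*t/2)/175.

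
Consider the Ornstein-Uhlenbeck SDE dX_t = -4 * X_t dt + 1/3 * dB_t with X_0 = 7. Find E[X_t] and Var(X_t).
E[X_t] = 7*exp(-4*t); Var(X_t) = 1/72 - exp(-8*t)/72

The OU SDE dX = -theta X dt + sigma dB admits the integrating factor exp(theta t): d(exp(theta t) X_t) = sigma exp(theta t) dB_t. Integrating from 0 to t:
  X_t = x_0 * exp(-theta t) + sigma * int_0^t exp(-theta (t-s)) dB_s.
The Itô integral has mean 0 and (by the Itô isometry) variance sigma^2 * int_0^t exp(-2 theta (t - s)) ds = sigma^2 * (1 - exp(-2 theta t)) / (2 theta).
With theta = 4, sigma = 1/3, x_0 = 7:
  E[X_t] = 7 * exp(-4 t) = 7*exp(-4*t)
  Var(X_t) = (1/3)^2 * (1 - exp(-2*4 t)) / (2 * 4) = 1/72 - exp(-8*t)/72.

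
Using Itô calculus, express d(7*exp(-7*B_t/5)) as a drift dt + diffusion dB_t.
d(7*exp(-7*B_t/5)) = (343*exp(-7*B_t/5)/50) dt + (-49*exp(-7*B_t/5)/5) dB_t

Itô's formula for f(B_t) gives d f(B_t) = f'(B_t) dB_t + (1/2) f''(B_t) dt. Compute derivatives of f(x) = 7*exp(-7*x/5):
  f'(x)  = -49*exp(-7*x/5)/5
  f''(x) = 343*exp(-7*x/5)/25
Substitute x = B_t and multiply the f'' term by 1/2:
  drift     = (1/2) * (343*exp(-7*x/5)/25) evaluated at B_t = 343*exp(-7*B_t/5)/50
  diffusion = (-49*exp(-7*x/5)/5) evaluated at B_t = -49*exp(-7*B_t/5)/5
Therefore d(7*exp(-7*B_t/5)) = (343*exp(-7*B_t/5)/50) dt + (-49*exp(-7*B_t/5)/5) dB_t.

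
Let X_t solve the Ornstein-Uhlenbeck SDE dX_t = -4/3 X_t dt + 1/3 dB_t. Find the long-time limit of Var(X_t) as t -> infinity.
lim Var(X_t) = 1/24

The OU SDE dX = -theta X dt + sigma dB admits the integrating factor exp(theta t): d(exp(theta t) X_t) = sigma exp(theta t) dB_t. Integrating from 0 to t gives X_t = x_0 * exp(-theta t) + sigma * int_0^t exp(-theta (t-s)) dB_s for any initial x_0. The Itô integral has variance (by the Itô isometry) sigma^2 * int_0^t exp(-2 theta (t - s)) ds = sigma^2 * (1 - exp(-2 theta t)) / (2 theta), independent of x_0.
With theta = 4/3, sigma = 1/3:
  Var(X_t) = (1/3)^2 * (1 - exp(-2*4/3 t)) / (2 * 4/3) = 1/24 - exp(-8*t/3)/24.
As t -> infinity, exp(-2*4/3 t) -> 0, so the stationary variance is sigma^2 / (2 theta) = 1/24.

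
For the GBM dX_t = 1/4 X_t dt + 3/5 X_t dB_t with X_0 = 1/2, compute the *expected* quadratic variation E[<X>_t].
E[<X>_t] = 9*exp(43*t/50)/86 - 9/86

<X>_t = int_0^t ((3/5) * X_s)^2 ds. Taking expectation inside the integral: E[<X>_t] = (3/5)^2 * int_0^t E[X_s^2] ds. For GBM, E[X_s^2] = x_0^2 * exp((2 mu + sigma^2) s). Integrating:
  E[<X>_t] = (3/5)^2 * (1/2)^2 * (exp((2*(1/4) + (3/5)^2) t) - 1) / (2*(1/4) + (3/5)^2)
           = (3/5)^2 * (1/2)^2 * (exp((43/50) t) - 1) / (43/50) = 9*exp(43*t/50)/86 - 9/86.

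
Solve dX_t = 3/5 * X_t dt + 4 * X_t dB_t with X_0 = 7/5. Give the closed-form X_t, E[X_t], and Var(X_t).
X_t = 7/5 * exp((-37/5) t + (4) B_t); E[X_t] = 7*exp(3*t/5)/5; Var(X_t) = 49*(exp(16*t) - 1)*exp(6*t/5)/25

For GBM dX = mu X dt + sigma X dB with X_0 = x_0, apply Itô to Y = log X: dY = (mu - sigma^2/2) dt + sigma dB, so Y_t = log(x_0) + (mu - sigma^2/2) t + sigma B_t and hence X_t = x_0 * exp((mu - sigma^2/2) t + sigma B_t).
With mu = 3/5, sigma = 4, x_0 = 7/5, this gives:
  X_t = 7/5 * exp((-37/5) * t + (4) * B_t).
Since sigma*B_t ~ Normal(0, sigma^2 t), E[exp(sigma*B_t)] = exp(sigma^2 t / 2); so E[X_t] = x_0 * exp((mu - sigma^2/2) t) * exp(sigma^2 t / 2) = x_0 * exp(mu t) = 7*exp(3*t/5)/5.
Var(X_t) = E[X_t^2] - (E[X_t])^2 = x_0^2 * exp(2 mu t) * (exp(sigma^2 t) - 1) = 49*(exp(16*t) - 1)*exp(6*t/5)/25.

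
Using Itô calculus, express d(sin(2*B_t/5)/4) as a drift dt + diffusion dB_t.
d(sin(2*B_t/5)/4) = (-sin(2*B_t/5)/50) dt + (cos(2*B_t/5)/10) dB_t

Itô's formula for f(B_t) gives d f(B_t) = f'(B_t) dB_t + (1/2) f''(B_t) dt. Compute derivatives of f(x) = sin(2*x/5)/4:
  f'(x)  = cos(2*x/5)/10
  f''(x) = -sin(2*x/5)/25
Substitute x = B_t and multiply the f'' term by 1/2:
  drift     = (1/2) * (-sin(2*x/5)/25) evaluated at B_t = -sin(2*B_t/5)/50
  diffusion = (cos(2*x/5)/10) evaluated at B_t = cos(2*B_t/5)/10
Therefore d(sin(2*B_t/5)/4) = (-sin(2*B_t/5)/50) dt + (cos(2*B_t/5)/10) dB_t.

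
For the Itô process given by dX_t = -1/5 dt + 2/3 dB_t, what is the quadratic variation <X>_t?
<X>_t = 4*t/9

For an Itô process dX_t = a(t) dt + b(t) dB_t, the quadratic variation is <X>_t = int_0^t b(s)^2 ds (the drift term does not contribute). Here b(s) = 2/3, so
  b(s)^2 = 4/9.
Integrating from 0 to t:
  <X>_t = int_0^t (4/9) ds = 4*t/9.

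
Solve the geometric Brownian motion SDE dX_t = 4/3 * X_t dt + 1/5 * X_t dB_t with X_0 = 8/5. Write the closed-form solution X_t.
X_t = 8/5 * exp((197/150) * t + (1/5) * B_t)

For GBM dX = mu X dt + sigma X dB with X_0 = x_0, apply Itô to Y = log X: dY = (mu - sigma^2/2) dt + sigma dB, so Y_t = log(x_0) + (mu - sigma^2/2) t + sigma B_t and hence X_t = x_0 * exp((mu - sigma^2/2) t + sigma B_t).
With mu = 4/3, sigma = 1/5, x_0 = 8/5, this gives:
  X_t = 8/5 * exp((197/150) * t + (1/5) * B_t).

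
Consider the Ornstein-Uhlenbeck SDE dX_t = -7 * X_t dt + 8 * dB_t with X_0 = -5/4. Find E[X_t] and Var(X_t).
E[X_t] = -5*exp(-7*t)/4; Var(X_t) = 32/7 - 32*exp(-14*t)/7

The OU SDE dX = -theta X dt + sigma dB admits the integrating factor exp(theta t): d(exp(theta t) X_t) = sigma exp(theta t) dB_t. Integrating from 0 to t:
  X_t = x_0 * exp(-theta t) + sigma * int_0^t exp(-theta (t-s)) dB_s.
The Itô integral has mean 0 and (by the Itô isometry) variance sigma^2 * int_0^t exp(-2 theta (t - s)) ds = sigma^2 * (1 - exp(-2 theta t)) / (2 theta).
With theta = 7, sigma = 8, x_0 = -5/4:
  E[X_t] = -5/4 * exp(-7 t) = -5*exp(-7*t)/4
  Var(X_t) = (8)^2 * (1 - exp(-2*7 t)) / (2 * 7) = 32/7 - 32*exp(-14*t)/7.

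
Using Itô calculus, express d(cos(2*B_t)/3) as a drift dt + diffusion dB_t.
d(cos(2*B_t)/3) = (-2*cos(2*B_t)/3) dt + (-2*sin(2*B_t)/3) dB_t

Itô's formula for f(B_t) gives d f(B_t) = f'(B_t) dB_t + (1/2) f''(B_t) dt. Compute derivatives of f(x) = cos(2*x)/3:
  f'(x)  = -2*sin(2*x)/3
  f''(x) = -4*cos(2*x)/3
Substitute x = B_t and multiply the f'' term by 1/2:
  drift     = (1/2) * (-4*cos(2*x)/3) evaluated at B_t = -2*cos(2*B_t)/3
  diffusion = (-2*sin(2*x)/3) evaluated at B_t = -2*sin(2*B_t)/3
Therefore d(cos(2*B_t)/3) = (-2*cos(2*B_t)/3) dt + (-2*sin(2*B_t)/3) dB_t.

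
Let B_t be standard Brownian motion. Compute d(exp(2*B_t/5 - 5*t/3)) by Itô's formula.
d(exp(2*B_t/5 - 5*t/3)) = (-119*exp(2*B_t/5 - 5*t/3)/75) dt + (2*exp(2*B_t/5 - 5*t/3)/5) dB_t

Itô's formula for f(t, x): d f(t, B_t) = (f_t + (1/2) f_xx) dt + f_x dB_t. Compute partials of f(t, x) = exp(-5*t/3 + 2*x/5):
  f_t(t,x)  = -5*exp(-5*t/3 + 2*x/5)/3
  f_x(t,x)  = 2*exp(-5*t/3 + 2*x/5)/5
  f_xx(t,x) = 4*exp(-5*t/3 + 2*x/5)/25
Assemble drift = f_t + (1/2) f_xx = -119*exp(-5*t/3 + 2*x/5)/75 and diffusion = f_x = 2*exp(-5*t/3 + 2*x/5)/5. Substituting x = B_t:
  d(exp(2*B_t/5 - 5*t/3)) = (-119*exp(2*B_t/5 - 5*t/3)/75) dt + (2*exp(2*B_t/5 - 5*t/3)/5) dB_t.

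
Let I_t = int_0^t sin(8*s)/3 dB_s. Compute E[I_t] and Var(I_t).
E[I_t] = 0; Var(I_t) = t/18 - sin(8*t)*cos(8*t)/144

The Itô integral of a deterministic integrand f(s) has mean 0 because each increment f(s) * (B_{s+ds} - B_s) has mean 0. By the Itô isometry:
  Var( int_0^t f(s) dB_s ) = E[ (int_0^t f(s) dB_s)^2 ] = int_0^t f(s)^2 ds.
Here f(s) = sin(8*s)/3, so f(s)^2 = sin(8*s)^2/9. Integrate:
  int_0^t (sin(8*s)^2/9) ds = t/18 - sin(8*t)*cos(8*t)/144.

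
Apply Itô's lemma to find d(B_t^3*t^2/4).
d(B_t^3*t^2/4) = (B_t*t*(2*B_t^2 + 3*t)/4) dt + (3*B_t^2*t^2/4) dB_t

Itô's formula for f(t, x): d f(t, B_t) = (f_t + (1/2) f_xx) dt + f_x dB_t. Compute partials of f(t, x) = t^2*x^3/4:
  f_t(t,x)  = t*x^3/2
  f_x(t,x)  = 3*t^2*x^2/4
  f_xx(t,x) = 3*t^2*x/2
Assemble drift = f_t + (1/2) f_xx = t*x*(3*t + 2*x^2)/4 and diffusion = f_x = 3*t^2*x^2/4. Substituting x = B_t:
  d(B_t^3*t^2/4) = (B_t*t*(2*B_t^2 + 3*t)/4) dt + (3*B_t^2*t^2/4) dB_t.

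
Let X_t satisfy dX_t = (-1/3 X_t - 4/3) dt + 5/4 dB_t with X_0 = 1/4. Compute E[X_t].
E[X_t] = -4 + 17*exp(-t/3)/4

Taking expectations and using E[dB_t] = 0, the mean m(t) = E[X_t] satisfies the ODE m'(t) = a m(t) + b with m(0) = x_0. With a = -1/3, b = -4/3, x_0 = 1/4, the solution is
  m(t) = x_0 * exp(a t) + (b/a) * (exp(a t) - 1)
       = (1/4) * exp((-1/3) t) + ((-4/3)/(-1/3)) * (exp((-1/3) t) - 1)
       = -4 + 17*exp(-t/3)/4.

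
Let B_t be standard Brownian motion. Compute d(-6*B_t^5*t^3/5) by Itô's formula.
d(-6*B_t^5*t^3/5) = (B_t^3*t^2*(-18*B_t^2/5 - 12*t)) dt + (-6*B_t^4*t^3) dB_t

Itô's formula for f(t, x): d f(t, B_t) = (f_t + (1/2) f_xx) dt + f_x dB_t. Compute partials of f(t, x) = -6*t^3*x^5/5:
  f_t(t,x)  = -18*t^2*x^5/5
  f_x(t,x)  = -6*t^3*x^4
  f_xx(t,x) = -24*t^3*x^3
Assemble drift = f_t + (1/2) f_xx = t^2*x^3*(-12*t - 18*x^2/5) and diffusion = f_x = -6*t^3*x^4. Substituting x = B_t:
  d(-6*B_t^5*t^3/5) = (B_t^3*t^2*(-18*B_t^2/5 - 12*t)) dt + (-6*B_t^4*t^3) dB_t.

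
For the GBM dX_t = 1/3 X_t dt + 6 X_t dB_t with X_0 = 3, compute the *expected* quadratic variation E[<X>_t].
E[<X>_t] = 486*exp(110*t/3)/55 - 486/55

<X>_t = int_0^t (6 * X_s)^2 ds. Taking expectation inside the integral: E[<X>_t] = 6^2 * int_0^t E[X_s^2] ds. For GBM, E[X_s^2] = x_0^2 * exp((2 mu + sigma^2) s). Integrating:
  E[<X>_t] = 6^2 * 3^2 * (exp((2*(1/3) + 6^2) t) - 1) / (2*(1/3) + 6^2)
           = 6^2 * 3^2 * (exp((110/3) t) - 1) / (110/3) = 486*exp(110*t/3)/55 - 486/55.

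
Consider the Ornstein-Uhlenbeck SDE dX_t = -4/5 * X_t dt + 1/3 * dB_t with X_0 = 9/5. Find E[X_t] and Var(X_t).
E[X_t] = 9*exp(-4*t/5)/5; Var(X_t) = 5/72 - 5*exp(-8*t/5)/72

The OU SDE dX = -theta X dt + sigma dB admits the integrating factor exp(theta t): d(exp(theta t) X_t) = sigma exp(theta t) dB_t. Integrating from 0 to t:
  X_t = x_0 * exp(-theta t) + sigma * int_0^t exp(-theta (t-s)) dB_s.
The Itô integral has mean 0 and (by the Itô isometry) variance sigma^2 * int_0^t exp(-2 theta (t - s)) ds = sigma^2 * (1 - exp(-2 theta t)) / (2 theta).
With theta = 4/5, sigma = 1/3, x_0 = 9/5:
  E[X_t] = 9/5 * exp(-4/5 t) = 9*exp(-4*t/5)/5
  Var(X_t) = (1/3)^2 * (1 - exp(-2*4/5 t)) / (2 * 4/5) = 5/72 - 5*exp(-8*t/5)/72.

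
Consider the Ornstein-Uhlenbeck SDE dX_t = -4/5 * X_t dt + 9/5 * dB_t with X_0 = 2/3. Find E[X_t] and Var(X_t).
E[X_t] = 2*exp(-4*t/5)/3; Var(X_t) = 81/40 - 81*exp(-8*t/5)/40

The OU SDE dX = -theta X dt + sigma dB admits the integrating factor exp(theta t): d(exp(theta t) X_t) = sigma exp(theta t) dB_t. Integrating from 0 to t:
  X_t = x_0 * exp(-theta t) + sigma * int_0^t exp(-theta (t-s)) dB_s.
The Itô integral has mean 0 and (by the Itô isometry) variance sigma^2 * int_0^t exp(-2 theta (t - s)) ds = sigma^2 * (1 - exp(-2 theta t)) / (2 theta).
With theta = 4/5, sigma = 9/5, x_0 = 2/3:
  E[X_t] = 2/3 * exp(-4/5 t) = 2*exp(-4*t/5)/3
  Var(X_t) = (9/5)^2 * (1 - exp(-2*4/5 t)) / (2 * 4/5) = 81/40 - 81*exp(-8*t/5)/40.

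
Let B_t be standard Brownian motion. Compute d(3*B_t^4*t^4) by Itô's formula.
d(3*B_t^4*t^4) = (B_t^2*t^3*(12*B_t^2 + 18*t)) dt + (12*B_t^3*t^4) dB_t

Itô's formula for f(t, x): d f(t, B_t) = (f_t + (1/2) f_xx) dt + f_x dB_t. Compute partials of f(t, x) = 3*t^4*x^4:
  f_t(t,x)  = 12*t^3*x^4
  f_x(t,x)  = 12*t^4*x^3
  f_xx(t,x) = 36*t^4*x^2
Assemble drift = f_t + (1/2) f_xx = t^3*x^2*(18*t + 12*x^2) and diffusion = f_x = 12*t^4*x^3. Substituting x = B_t:
  d(3*B_t^4*t^4) = (B_t^2*t^3*(12*B_t^2 + 18*t)) dt + (12*B_t^3*t^4) dB_t.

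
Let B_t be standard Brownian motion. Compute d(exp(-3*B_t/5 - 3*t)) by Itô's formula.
d(exp(-3*B_t/5 - 3*t)) = (-141*exp(-3*B_t/5 - 3*t)/50) dt + (-3*exp(-3*B_t/5 - 3*t)/5) dB_t

Itô's formula for f(t, x): d f(t, B_t) = (f_t + (1/2) f_xx) dt + f_x dB_t. Compute partials of f(t, x) = exp(-3*t - 3*x/5):
  f_t(t,x)  = -3*exp(-3*t - 3*x/5)
  f_x(t,x)  = -3*exp(-3*t - 3*x/5)/5
  f_xx(t,x) = 9*exp(-3*t - 3*x/5)/25
Assemble drift = f_t + (1/2) f_xx = -141*exp(-3*t - 3*x/5)/50 and diffusion = f_x = -3*exp(-3*t - 3*x/5)/5. Substituting x = B_t:
  d(exp(-3*B_t/5 - 3*t)) = (-141*exp(-3*B_t/5 - 3*t)/50) dt + (-3*exp(-3*B_t/5 - 3*t)/5) dB_t.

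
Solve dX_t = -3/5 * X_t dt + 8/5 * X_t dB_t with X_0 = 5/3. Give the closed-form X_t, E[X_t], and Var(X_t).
X_t = 5/3 * exp((-47/25) t + (8/5) B_t); E[X_t] = 5*exp(-3*t/5)/3; Var(X_t) = (25*exp(64*t/25) - 25)*exp(-6*t/5)/9

For GBM dX = mu X dt + sigma X dB with X_0 = x_0, apply Itô to Y = log X: dY = (mu - sigma^2/2) dt + sigma dB, so Y_t = log(x_0) + (mu - sigma^2/2) t + sigma B_t and hence X_t = x_0 * exp((mu - sigma^2/2) t + sigma B_t).
With mu = -3/5, sigma = 8/5, x_0 = 5/3, this gives:
  X_t = 5/3 * exp((-47/25) * t + (8/5) * B_t).
Since sigma*B_t ~ Normal(0, sigma^2 t), E[exp(sigma*B_t)] = exp(sigma^2 t / 2); so E[X_t] = x_0 * exp((mu - sigma^2/2) t) * exp(sigma^2 t / 2) = x_0 * exp(mu t) = 5*exp(-3*t/5)/3.
Var(X_t) = E[X_t^2] - (E[X_t])^2 = x_0^2 * exp(2 mu t) * (exp(sigma^2 t) - 1) = (25*exp(64*t/25) - 25)*exp(-6*t/5)/9.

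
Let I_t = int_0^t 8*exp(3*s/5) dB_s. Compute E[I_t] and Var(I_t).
E[I_t] = 0; Var(I_t) = 160*exp(6*t/5)/3 - 160/3

The Itô integral of a deterministic integrand f(s) has mean 0 because each increment f(s) * (B_{s+ds} - B_s) has mean 0. By the Itô isometry:
  Var( int_0^t f(s) dB_s ) = E[ (int_0^t f(s) dB_s)^2 ] = int_0^t f(s)^2 ds.
Here f(s) = 8*exp(3*s/5), so f(s)^2 = 64*exp(6*s/5). Integrate:
  int_0^t (64*exp(6*s/5)) ds = 160*exp(6*t/5)/3 - 160/3.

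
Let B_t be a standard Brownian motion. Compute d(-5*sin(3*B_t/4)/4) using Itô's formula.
d(-5*sin(3*B_t/4)/4) = (45*sin(3*B_t/4)/128) dt + (-15*cos(3*B_t/4)/16) dB_t

Itô's formula for f(B_t) gives d f(B_t) = f'(B_t) dB_t + (1/2) f''(B_t) dt. Compute derivatives of f(x) = -5*sin(3*x/4)/4:
  f'(x)  = -15*cos(3*x/4)/16
  f''(x) = 45*sin(3*x/4)/64
Substitute x = B_t and multiply the f'' term by 1/2:
  drift     = (1/2) * (45*sin(3*x/4)/64) evaluated at B_t = 45*sin(3*B_t/4)/128
  diffusion = (-15*cos(3*x/4)/16) evaluated at B_t = -15*cos(3*B_t/4)/16
Therefore d(-5*sin(3*B_t/4)/4) = (45*sin(3*B_t/4)/128) dt + (-15*cos(3*B_t/4)/16) dB_t.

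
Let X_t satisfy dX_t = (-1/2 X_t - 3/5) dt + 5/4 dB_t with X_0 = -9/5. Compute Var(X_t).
Var(X_t) = 25/16 - 25*exp(-t)/16

The variance V(t) = Var(X_t) satisfies V'(t) = 2 a V(t) + c^2 with V(0) = 0 (drift coefficient is linear in X, diffusion is constant). With a = -1/2, c = 5/4, the solution is
  V(t) = (c^2 / (2 a)) * (exp(2 a t) - 1)
       = ((5/4)^2 / (2*(-1/2))) * (exp((-1) t) - 1)
       = 25/16 - 25*exp(-t)/16.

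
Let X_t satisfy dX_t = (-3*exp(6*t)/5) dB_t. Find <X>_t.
<X>_t = 3*exp(12*t)/100 - 3/100

For an Itô process dX_t = a(t) dt + b(t) dB_t, the quadratic variation is <X>_t = int_0^t b(s)^2 ds (the drift term does not contribute). Here b(s) = -3*exp(6*s)/5, so
  b(s)^2 = 9*exp(12*s)/25.
Integrating from 0 to t:
  <X>_t = int_0^t (9*exp(12*s)/25) ds = 3*exp(12*t)/100 - 3/100.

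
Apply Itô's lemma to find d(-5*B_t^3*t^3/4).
d(-5*B_t^3*t^3/4) = (15*B_t*t^2*(-B_t^2 - t)/4) dt + (-15*B_t^2*t^3/4) dB_t

Itô's formula for f(t, x): d f(t, B_t) = (f_t + (1/2) f_xx) dt + f_x dB_t. Compute partials of f(t, x) = -5*t^3*x^3/4:
  f_t(t,x)  = -15*t^2*x^3/4
  f_x(t,x)  = -15*t^3*x^2/4
  f_xx(t,x) = -15*t^3*x/2
Assemble drift = f_t + (1/2) f_xx = 15*t^2*x*(-t - x^2)/4 and diffusion = f_x = -15*t^3*x^2/4. Substituting x = B_t:
  d(-5*B_t^3*t^3/4) = (15*B_t*t^2*(-B_t^2 - t)/4) dt + (-15*B_t^2*t^3/4) dB_t.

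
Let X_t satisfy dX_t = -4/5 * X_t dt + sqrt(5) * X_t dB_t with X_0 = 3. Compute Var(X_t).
Var(X_t) = (9*exp(5*t) - 9)*exp(-8*t/5)

For GBM dX = mu X dt + sigma X dB with X_0 = x_0, apply Itô to Y = log X: dY = (mu - sigma^2/2) dt + sigma dB, so Y_t = log(x_0) + (mu - sigma^2/2) t + sigma B_t and hence X_t = x_0 * exp((mu - sigma^2/2) t + sigma B_t).
With mu = -4/5, sigma = sqrt(5), x_0 = 3, this gives:
  X_t = 3 * exp((-33/10) * t + (sqrt(5)) * B_t).
Since sigma*B_t ~ Normal(0, sigma^2 t), E[exp(sigma*B_t)] = exp(sigma^2 t / 2); so E[X_t] = x_0 * exp((mu - sigma^2/2) t) * exp(sigma^2 t / 2) = x_0 * exp(mu t) = 3*exp(-4*t/5).
Var(X_t) = E[X_t^2] - (E[X_t])^2 = x_0^2 * exp(2 mu t) * (exp(sigma^2 t) - 1) = (9*exp(5*t) - 9)*exp(-8*t/5).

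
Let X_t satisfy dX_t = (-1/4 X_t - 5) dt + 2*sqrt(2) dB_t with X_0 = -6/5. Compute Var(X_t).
Var(X_t) = 16 - 16*exp(-t/2)

The variance V(t) = Var(X_t) satisfies V'(t) = 2 a V(t) + c^2 with V(0) = 0 (drift coefficient is linear in X, diffusion is constant). With a = -1/4, c = 2*sqrt(2), the solution is
  V(t) = (c^2 / (2 a)) * (exp(2 a t) - 1)
       = ((2*sqrt(2))^2 / (2*(-1/4))) * (exp((-1/2) t) - 1)
       = 16 - 16*exp(-t/2).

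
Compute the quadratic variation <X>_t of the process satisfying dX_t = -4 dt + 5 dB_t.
<X>_t = 25*t

For an Itô process dX_t = a(t) dt + b(t) dB_t, the quadratic variation is <X>_t = int_0^t b(s)^2 ds (the drift term does not contribute). Here b(s) = 5, so
  b(s)^2 = 25.
Integrating from 0 to t:
  <X>_t = int_0^t (25) ds = 25*t.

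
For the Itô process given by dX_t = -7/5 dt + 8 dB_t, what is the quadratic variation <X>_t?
<X>_t = 64*t

For an Itô process dX_t = a(t) dt + b(t) dB_t, the quadratic variation is <X>_t = int_0^t b(s)^2 ds (the drift term does not contribute). Here b(s) = 8, so
  b(s)^2 = 64.
Integrating from 0 to t:
  <X>_t = int_0^t (64) ds = 64*t.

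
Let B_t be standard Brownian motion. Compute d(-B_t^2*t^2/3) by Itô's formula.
d(-B_t^2*t^2/3) = (t*(-2*B_t^2 - t)/3) dt + (-2*B_t*t^2/3) dB_t

Itô's formula for f(t, x): d f(t, B_t) = (f_t + (1/2) f_xx) dt + f_x dB_t. Compute partials of f(t, x) = -t^2*x^2/3:
  f_t(t,x)  = -2*t*x^2/3
  f_x(t,x)  = -2*t^2*x/3
  f_xx(t,x) = -2*t^2/3
Assemble drift = f_t + (1/2) f_xx = t*(-t - 2*x^2)/3 and diffusion = f_x = -2*t^2*x/3. Substituting x = B_t:
  d(-B_t^2*t^2/3) = (t*(-2*B_t^2 - t)/3) dt + (-2*B_t*t^2/3) dB_t.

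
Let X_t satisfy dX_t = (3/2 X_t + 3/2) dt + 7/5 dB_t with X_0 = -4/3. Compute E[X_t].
E[X_t] = -exp(3*t/2)/3 - 1

Taking expectations and using E[dB_t] = 0, the mean m(t) = E[X_t] satisfies the ODE m'(t) = a m(t) + b with m(0) = x_0. With a = 3/2, b = 3/2, x_0 = -4/3, the solution is
  m(t) = x_0 * exp(a t) + (b/a) * (exp(a t) - 1)
       = (-4/3) * exp((3/2) t) + ((3/2)/(3/2)) * (exp((3/2) t) - 1)
       = -exp(3*t/2)/3 - 1.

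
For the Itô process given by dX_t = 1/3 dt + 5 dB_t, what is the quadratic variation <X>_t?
<X>_t = 25*t

For an Itô process dX_t = a(t) dt + b(t) dB_t, the quadratic variation is <X>_t = int_0^t b(s)^2 ds (the drift term does not contribute). Here b(s) = 5, so
  b(s)^2 = 25.
Integrating from 0 to t:
  <X>_t = int_0^t (25) ds = 25*t.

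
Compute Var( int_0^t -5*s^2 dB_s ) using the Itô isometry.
Var = 5*t^5

The Itô integral of a deterministic integrand f(s) has mean 0 because each increment f(s) * (B_{s+ds} - B_s) has mean 0. By the Itô isometry:
  Var( int_0^t f(s) dB_s ) = E[ (int_0^t f(s) dB_s)^2 ] = int_0^t f(s)^2 ds.
Here f(s) = -5*s^2, so f(s)^2 = 25*s^4. Integrate:
  int_0^t (25*s^4) ds = 5*t^5.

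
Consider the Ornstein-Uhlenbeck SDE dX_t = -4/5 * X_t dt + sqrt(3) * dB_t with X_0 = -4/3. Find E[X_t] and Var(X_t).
E[X_t] = -4*exp(-4*t/5)/3; Var(X_t) = 15/8 - 15*exp(-8*t/5)/8

The OU SDE dX = -theta X dt + sigma dB admits the integrating factor exp(theta t): d(exp(theta t) X_t) = sigma exp(theta t) dB_t. Integrating from 0 to t:
  X_t = x_0 * exp(-theta t) + sigma * int_0^t exp(-theta (t-s)) dB_s.
The Itô integral has mean 0 and (by the Itô isometry) variance sigma^2 * int_0^t exp(-2 theta (t - s)) ds = sigma^2 * (1 - exp(-2 theta t)) / (2 theta).
With theta = 4/5, sigma = sqrt(3), x_0 = -4/3:
  E[X_t] = -4/3 * exp(-4/5 t) = -4*exp(-4*t/5)/3
  Var(X_t) = (sqrt(3))^2 * (1 - exp(-2*4/5 t)) / (2 * 4/5) = 15/8 - 15*exp(-8*t/5)/8.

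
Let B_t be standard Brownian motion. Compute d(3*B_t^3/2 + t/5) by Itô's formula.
d(3*B_t^3/2 + t/5) = (9*B_t/2 + 1/5) dt + (9*B_t^2/2) dB_t

Itô's formula for f(t, x): d f(t, B_t) = (f_t + (1/2) f_xx) dt + f_x dB_t. Compute partials of f(t, x) = t/5 + 3*x^3/2:
  f_t(t,x)  = 1/5
  f_x(t,x)  = 9*x^2/2
  f_xx(t,x) = 9*x
Assemble drift = f_t + (1/2) f_xx = 9*x/2 + 1/5 and diffusion = f_x = 9*x^2/2. Substituting x = B_t:
  d(3*B_t^3/2 + t/5) = (9*B_t/2 + 1/5) dt + (9*B_t^2/2) dB_t.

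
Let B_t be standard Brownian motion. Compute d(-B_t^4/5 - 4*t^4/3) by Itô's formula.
d(-B_t^4/5 - 4*t^4/3) = (-6*B_t^2/5 - 16*t^3/3) dt + (-4*B_t^3/5) dB_t

Itô's formula for f(t, x): d f(t, B_t) = (f_t + (1/2) f_xx) dt + f_x dB_t. Compute partials of f(t, x) = -4*t^4/3 - x^4/5:
  f_t(t,x)  = -16*t^3/3
  f_x(t,x)  = -4*x^3/5
  f_xx(t,x) = -12*x^2/5
Assemble drift = f_t + (1/2) f_xx = -16*t^3/3 - 6*x^2/5 and diffusion = f_x = -4*x^3/5. Substituting x = B_t:
  d(-B_t^4/5 - 4*t^4/3) = (-6*B_t^2/5 - 16*t^3/3) dt + (-4*B_t^3/5) dB_t.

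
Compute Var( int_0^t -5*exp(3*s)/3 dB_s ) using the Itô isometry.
Var = 25*exp(6*t)/54 - 25/54

The Itô integral of a deterministic integrand f(s) has mean 0 because each increment f(s) * (B_{s+ds} - B_s) has mean 0. By the Itô isometry:
  Var( int_0^t f(s) dB_s ) = E[ (int_0^t f(s) dB_s)^2 ] = int_0^t f(s)^2 ds.
Here f(s) = -5*exp(3*s)/3, so f(s)^2 = 25*exp(6*s)/9. Integrate:
  int_0^t (25*exp(6*s)/9) ds = 25*exp(6*t)/54 - 25/54.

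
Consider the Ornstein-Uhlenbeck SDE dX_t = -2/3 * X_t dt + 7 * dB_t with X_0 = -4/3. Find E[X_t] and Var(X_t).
E[X_t] = -4*exp(-2*t/3)/3; Var(X_t) = 147/4 - 147*exp(-4*t/3)/4

The OU SDE dX = -theta X dt + sigma dB admits the integrating factor exp(theta t): d(exp(theta t) X_t) = sigma exp(theta t) dB_t. Integrating from 0 to t:
  X_t = x_0 * exp(-theta t) + sigma * int_0^t exp(-theta (t-s)) dB_s.
The Itô integral has mean 0 and (by the Itô isometry) variance sigma^2 * int_0^t exp(-2 theta (t - s)) ds = sigma^2 * (1 - exp(-2 theta t)) / (2 theta).
With theta = 2/3, sigma = 7, x_0 = -4/3:
  E[X_t] = -4/3 * exp(-2/3 t) = -4*exp(-2*t/3)/3
  Var(X_t) = (7)^2 * (1 - exp(-2*2/3 t)) / (2 * 2/3) = 147/4 - 147*exp(-4*t/3)/4.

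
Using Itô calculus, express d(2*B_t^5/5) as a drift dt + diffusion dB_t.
d(2*B_t^5/5) = (4*B_t^3) dt + (2*B_t^4) dB_t

Itô's formula for f(B_t) gives d f(B_t) = f'(B_t) dB_t + (1/2) f''(B_t) dt. Compute derivatives of f(x) = 2*x^5/5:
  f'(x)  = 2*x^4
  f''(x) = 8*x^3
Substitute x = B_t and multiply the f'' term by 1/2:
  drift     = (1/2) * (8*x^3) evaluated at B_t = 4*B_t^3
  diffusion = (2*x^4) evaluated at B_t = 2*B_t^4
Therefore d(2*B_t^5/5) = (4*B_t^3) dt + (2*B_t^4) dB_t.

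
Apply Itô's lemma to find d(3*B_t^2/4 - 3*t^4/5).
d(3*B_t^2/4 - 3*t^4/5) = (3/4 - 12*t^3/5) dt + (3*B_t/2) dB_t

Itô's formula for f(t, x): d f(t, B_t) = (f_t + (1/2) f_xx) dt + f_x dB_t. Compute partials of f(t, x) = -3*t^4/5 + 3*x^2/4:
  f_t(t,x)  = -12*t^3/5
  f_x(t,x)  = 3*x/2
  f_xx(t,x) = 3/2
Assemble drift = f_t + (1/2) f_xx = 3/4 - 12*t^3/5 and diffusion = f_x = 3*x/2. Substituting x = B_t:
  d(3*B_t^2/4 - 3*t^4/5) = (3/4 - 12*t^3/5) dt + (3*B_t/2) dB_t.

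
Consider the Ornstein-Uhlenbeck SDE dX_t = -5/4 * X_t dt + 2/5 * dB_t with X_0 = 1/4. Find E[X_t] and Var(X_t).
E[X_t] = exp(-5*t/4)/4; Var(X_t) = 8/125 - 8*exp(-5*t/2)/125

The OU SDE dX = -theta X dt + sigma dB admits the integrating factor exp(theta t): d(exp(theta t) X_t) = sigma exp(theta t) dB_t. Integrating from 0 to t:
  X_t = x_0 * exp(-theta t) + sigma * int_0^t exp(-theta (t-s)) dB_s.
The Itô integral has mean 0 and (by the Itô isometry) variance sigma^2 * int_0^t exp(-2 theta (t - s)) ds = sigma^2 * (1 - exp(-2 theta t)) / (2 theta).
With theta = 5/4, sigma = 2/5, x_0 = 1/4:
  E[X_t] = 1/4 * exp(-5/4 t) = exp(-5*t/4)/4
  Var(X_t) = (2/5)^2 * (1 - exp(-2*5/4 t)) / (2 * 5/4) = 8/125 - 8*exp(-5*t/2)/125.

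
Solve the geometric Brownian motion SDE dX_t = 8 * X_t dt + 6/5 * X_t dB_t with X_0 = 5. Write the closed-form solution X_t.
X_t = 5 * exp((182/25) * t + (6/5) * B_t)

For GBM dX = mu X dt + sigma X dB with X_0 = x_0, apply Itô to Y = log X: dY = (mu - sigma^2/2) dt + sigma dB, so Y_t = log(x_0) + (mu - sigma^2/2) t + sigma B_t and hence X_t = x_0 * exp((mu - sigma^2/2) t + sigma B_t).
With mu = 8, sigma = 6/5, x_0 = 5, this gives:
  X_t = 5 * exp((182/25) * t + (6/5) * B_t).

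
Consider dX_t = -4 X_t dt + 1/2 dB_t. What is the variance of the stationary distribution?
lim Var(X_t) = 1/32

The OU SDE dX = -theta X dt + sigma dB admits the integrating factor exp(theta t): d(exp(theta t) X_t) = sigma exp(theta t) dB_t. Integrating from 0 to t gives X_t = x_0 * exp(-theta t) + sigma * int_0^t exp(-theta (t-s)) dB_s for any initial x_0. The Itô integral has variance (by the Itô isometry) sigma^2 * int_0^t exp(-2 theta (t - s)) ds = sigma^2 * (1 - exp(-2 theta t)) / (2 theta), independent of x_0.
With theta = 4, sigma = 1/2:
  Var(X_t) = (1/2)^2 * (1 - exp(-2*4 t)) / (2 * 4) = 1/32 - exp(-8*t)/32.
As t -> infinity, exp(-2*4 t) -> 0, so the stationary variance is sigma^2 / (2 theta) = 1/32.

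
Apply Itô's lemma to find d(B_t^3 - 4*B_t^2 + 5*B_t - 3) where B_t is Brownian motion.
d(B_t^3 - 4*B_t^2 + 5*B_t - 3) = (3*B_t - 4) dt + (3*B_t^2 - 8*B_t + 5) dB_t

Itô's formula for f(B_t) gives d f(B_t) = f'(B_t) dB_t + (1/2) f''(B_t) dt. Compute derivatives of f(x) = x^3 - 4*x^2 + 5*x - 3:
  f'(x)  = 3*x^2 - 8*x + 5
  f''(x) = 6*x - 8
Substitute x = B_t and multiply the f'' term by 1/2:
  drift     = (1/2) * (6*x - 8) evaluated at B_t = 3*B_t - 4
  diffusion = (3*x^2 - 8*x + 5) evaluated at B_t = 3*B_t^2 - 8*B_t + 5
Therefore d(B_t^3 - 4*B_t^2 + 5*B_t - 3) = (3*B_t - 4) dt + (3*B_t^2 - 8*B_t + 5) dB_t.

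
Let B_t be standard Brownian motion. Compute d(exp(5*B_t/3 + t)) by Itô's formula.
d(exp(5*B_t/3 + t)) = (43*exp(5*B_t/3 + t)/18) dt + (5*exp(5*B_t/3 + t)/3) dB_t

Itô's formula for f(t, x): d f(t, B_t) = (f_t + (1/2) f_xx) dt + f_x dB_t. Compute partials of f(t, x) = exp(t + 5*x/3):
  f_t(t,x)  = exp(t + 5*x/3)
  f_x(t,x)  = 5*exp(t + 5*x/3)/3
  f_xx(t,x) = 25*exp(t + 5*x/3)/9
Assemble drift = f_t + (1/2) f_xx = 43*exp(t + 5*x/3)/18 and diffusion = f_x = 5*exp(t + 5*x/3)/3. Substituting x = B_t:
  d(exp(5*B_t/3 + t)) = (43*exp(5*B_t/3 + t)/18) dt + (5*exp(5*B_t/3 + t)/3) dB_t.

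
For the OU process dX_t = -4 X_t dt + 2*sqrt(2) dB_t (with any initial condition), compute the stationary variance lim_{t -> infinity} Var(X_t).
lim Var(X_t) = 1

The OU SDE dX = -theta X dt + sigma dB admits the integrating factor exp(theta t): d(exp(theta t) X_t) = sigma exp(theta t) dB_t. Integrating from 0 to t gives X_t = x_0 * exp(-theta t) + sigma * int_0^t exp(-theta (t-s)) dB_s for any initial x_0. The Itô integral has variance (by the Itô isometry) sigma^2 * int_0^t exp(-2 theta (t - s)) ds = sigma^2 * (1 - exp(-2 theta t)) / (2 theta), independent of x_0.
With theta = 4, sigma = 2*sqrt(2):
  Var(X_t) = (2*sqrt(2))^2 * (1 - exp(-2*4 t)) / (2 * 4) = 1 - exp(-8*t).
As t -> infinity, exp(-2*4 t) -> 0, so the stationary variance is sigma^2 / (2 theta) = 1.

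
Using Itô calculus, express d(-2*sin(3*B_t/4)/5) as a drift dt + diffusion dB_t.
d(-2*sin(3*B_t/4)/5) = (9*sin(3*B_t/4)/80) dt + (-3*cos(3*B_t/4)/10) dB_t

Itô's formula for f(B_t) gives d f(B_t) = f'(B_t) dB_t + (1/2) f''(B_t) dt. Compute derivatives of f(x) = -2*sin(3*x/4)/5:
  f'(x)  = -3*cos(3*x/4)/10
  f''(x) = 9*sin(3*x/4)/40
Substitute x = B_t and multiply the f'' term by 1/2:
  drift     = (1/2) * (9*sin(3*x/4)/40) evaluated at B_t = 9*sin(3*B_t/4)/80
  diffusion = (-3*cos(3*x/4)/10) evaluated at B_t = -3*cos(3*B_t/4)/10
Therefore d(-2*sin(3*B_t/4)/5) = (9*sin(3*B_t/4)/80) dt + (-3*cos(3*B_t/4)/10) dB_t.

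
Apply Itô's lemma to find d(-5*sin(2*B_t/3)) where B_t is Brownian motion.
d(-5*sin(2*B_t/3)) = (10*sin(2*B_t/3)/9) dt + (-10*cos(2*B_t/3)/3) dB_t

Itô's formula for f(B_t) gives d f(B_t) = f'(B_t) dB_t + (1/2) f''(B_t) dt. Compute derivatives of f(x) = -5*sin(2*x/3):
  f'(x)  = -10*cos(2*x/3)/3
  f''(x) = 20*sin(2*x/3)/9
Substitute x = B_t and multiply the f'' term by 1/2:
  drift     = (1/2) * (20*sin(2*x/3)/9) evaluated at B_t = 10*sin(2*B_t/3)/9
  diffusion = (-10*cos(2*x/3)/3) evaluated at B_t = -10*cos(2*B_t/3)/3
Therefore d(-5*sin(2*B_t/3)) = (10*sin(2*B_t/3)/9) dt + (-10*cos(2*B_t/3)/3) dB_t.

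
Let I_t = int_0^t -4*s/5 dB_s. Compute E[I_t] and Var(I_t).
E[I_t] = 0; Var(I_t) = 16*t^3/75

The Itô integral of a deterministic integrand f(s) has mean 0 because each increment f(s) * (B_{s+ds} - B_s) has mean 0. By the Itô isometry:
  Var( int_0^t f(s) dB_s ) = E[ (int_0^t f(s) dB_s)^2 ] = int_0^t f(s)^2 ds.
Here f(s) = -4*s/5, so f(s)^2 = 16*s^2/25. Integrate:
  int_0^t (16*s^2/25) ds = 16*t^3/75.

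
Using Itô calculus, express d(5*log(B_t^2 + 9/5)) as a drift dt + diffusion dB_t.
d(5*log(B_t^2 + 9/5)) = (25*(9 - 5*B_t^2)/(5*B_t^2 + 9)^2) dt + (50*B_t/(5*B_t^2 + 9)) dB_t

Itô's formula for f(B_t) gives d f(B_t) = f'(B_t) dB_t + (1/2) f''(B_t) dt. Compute derivatives of f(x) = 5*log(x^2 + 9/5):
  f'(x)  = 50*x/(5*x^2 + 9)
  f''(x) = 50*(9 - 5*x^2)/(5*x^2 + 9)^2
Substitute x = B_t and multiply the f'' term by 1/2:
  drift     = (1/2) * (50*(9 - 5*x^2)/(5*x^2 + 9)^2) evaluated at B_t = 25*(9 - 5*B_t^2)/(5*B_t^2 + 9)^2
  diffusion = (50*x/(5*x^2 + 9)) evaluated at B_t = 50*B_t/(5*B_t^2 + 9)
Therefore d(5*log(B_t^2 + 9/5)) = (25*(9 - 5*B_t^2)/(5*B_t^2 + 9)^2) dt + (50*B_t/(5*B_t^2 + 9)) dB_t.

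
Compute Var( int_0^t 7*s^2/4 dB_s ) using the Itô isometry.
Var = 49*t^5/80

The Itô integral of a deterministic integrand f(s) has mean 0 because each increment f(s) * (B_{s+ds} - B_s) has mean 0. By the Itô isometry:
  Var( int_0^t f(s) dB_s ) = E[ (int_0^t f(s) dB_s)^2 ] = int_0^t f(s)^2 ds.
Here f(s) = 7*s^2/4, so f(s)^2 = 49*s^4/16. Integrate:
  int_0^t (49*s^4/16) ds = 49*t^5/80.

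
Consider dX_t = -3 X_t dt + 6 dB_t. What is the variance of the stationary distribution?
lim Var(X_t) = 6

The OU SDE dX = -theta X dt + sigma dB admits the integrating factor exp(theta t): d(exp(theta t) X_t) = sigma exp(theta t) dB_t. Integrating from 0 to t gives X_t = x_0 * exp(-theta t) + sigma * int_0^t exp(-theta (t-s)) dB_s for any initial x_0. The Itô integral has variance (by the Itô isometry) sigma^2 * int_0^t exp(-2 theta (t - s)) ds = sigma^2 * (1 - exp(-2 theta t)) / (2 theta), independent of x_0.
With theta = 3, sigma = 6:
  Var(X_t) = (6)^2 * (1 - exp(-2*3 t)) / (2 * 3) = 6 - 6*exp(-6*t).
As t -> infinity, exp(-2*3 t) -> 0, so the stationary variance is sigma^2 / (2 theta) = 6.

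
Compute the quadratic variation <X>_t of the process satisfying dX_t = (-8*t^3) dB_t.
<X>_t = 64*t^7/7

For an Itô process dX_t = a(t) dt + b(t) dB_t, the quadratic variation is <X>_t = int_0^t b(s)^2 ds (the drift term does not contribute). Here b(s) = -8*s^3, so
  b(s)^2 = 64*s^6.
Integrating from 0 to t:
  <X>_t = int_0^t (64*s^6) ds = 64*t^7/7.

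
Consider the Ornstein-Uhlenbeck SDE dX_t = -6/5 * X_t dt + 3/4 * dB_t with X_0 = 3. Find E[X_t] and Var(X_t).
E[X_t] = 3*exp(-6*t/5); Var(X_t) = 15/64 - 15*exp(-12*t/5)/64

The OU SDE dX = -theta X dt + sigma dB admits the integrating factor exp(theta t): d(exp(theta t) X_t) = sigma exp(theta t) dB_t. Integrating from 0 to t:
  X_t = x_0 * exp(-theta t) + sigma * int_0^t exp(-theta (t-s)) dB_s.
The Itô integral has mean 0 and (by the Itô isometry) variance sigma^2 * int_0^t exp(-2 theta (t - s)) ds = sigma^2 * (1 - exp(-2 theta t)) / (2 theta).
With theta = 6/5, sigma = 3/4, x_0 = 3:
  E[X_t] = 3 * exp(-6/5 t) = 3*exp(-6*t/5)
  Var(X_t) = (3/4)^2 * (1 - exp(-2*6/5 t)) / (2 * 6/5) = 15/64 - 15*exp(-12*t/5)/64.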